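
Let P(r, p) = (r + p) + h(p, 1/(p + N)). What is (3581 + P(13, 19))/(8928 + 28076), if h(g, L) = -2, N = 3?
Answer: 3611/37004 ≈ 0.097584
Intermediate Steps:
P(r, p) = -2 + p + r (P(r, p) = (r + p) - 2 = (p + r) - 2 = -2 + p + r)
(3581 + P(13, 19))/(8928 + 28076) = (3581 + (-2 + 19 + 13))/(8928 + 28076) = (3581 + 30)/37004 = 3611*(1/37004) = 3611/37004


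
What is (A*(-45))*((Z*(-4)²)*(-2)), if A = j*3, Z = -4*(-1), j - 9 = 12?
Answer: 362880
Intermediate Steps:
j = 21 (j = 9 + 12 = 21)
Z = 4
A = 63 (A = 21*3 = 63)
(A*(-45))*((Z*(-4)²)*(-2)) = (63*(-45))*((4*(-4)²)*(-2)) = -2835*4*16*(-2) = -181440*(-2) = -2835*(-128) = 362880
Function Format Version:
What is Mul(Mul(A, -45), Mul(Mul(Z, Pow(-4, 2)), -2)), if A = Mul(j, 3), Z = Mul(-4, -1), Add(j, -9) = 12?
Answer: 362880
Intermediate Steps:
j = 21 (j = Add(9, 12) = 21)
Z = 4
A = 63 (A = Mul(21, 3) = 63)
Mul(Mul(A, -45), Mul(Mul(Z, Pow(-4, 2)), -2)) = Mul(Mul(63, -45), Mul(Mul(4, Pow(-4, 2)), -2)) = Mul(-2835, Mul(Mul(4, 16), -2)) = Mul(-2835, Mul(64, -2)) = Mul(-2835, -128) = 362880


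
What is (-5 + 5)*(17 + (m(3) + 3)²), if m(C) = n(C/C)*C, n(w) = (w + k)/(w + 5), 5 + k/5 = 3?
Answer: 0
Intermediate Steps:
k = -10 (k = -25 + 5*3 = -25 + 15 = -10)
n(w) = (-10 + w)/(5 + w) (n(w) = (w - 10)/(w + 5) = (-10 + w)/(5 + w))
m(C) = -3*C/2 (m(C) = ((-10 + C/C)/(5 + C/C))*C = ((-10 + 1)/(5 + 1))*C = (-9/6)*C = ((⅙)*(-9))*C = -3*C/2)
(-5 + 5)*(17 + (m(3) + 3)²) = (-5 + 5)*(17 + (-3/2*3 + 3)²) = 0*(17 + (-9/2 + 3)²) = 0*(17 + (-3/2)²) = 0*(17 + 9/4) = 0*(77/4) = 0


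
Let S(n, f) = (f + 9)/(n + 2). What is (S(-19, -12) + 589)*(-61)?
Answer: -610976/17 ≈ -35940.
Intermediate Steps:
S(n, f) = (9 + f)/(2 + n)
(S(-19, -12) + 589)*(-61) = ((9 - 12)/(2 - 19) + 589)*(-61) = (-3/(-17) + 589)*(-61) = (-1/17*(-3) + 589)*(-61) = (3/17 + 589)*(-61) = (10016/17)*(-61) = -610976/17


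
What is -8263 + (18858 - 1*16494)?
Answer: -5899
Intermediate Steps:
-8263 + (18858 - 1*16494) = -8263 + (18858 - 16494) = -8263 + 2364 = -5899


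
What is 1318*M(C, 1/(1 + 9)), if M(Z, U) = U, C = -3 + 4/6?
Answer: 659/5 ≈ 131.80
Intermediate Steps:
C = -7/3 (C = -3 + 4*(⅙) = -3 + ⅔ = -7/3 ≈ -2.3333)
1318*M(C, 1/(1 + 9)) = 1318/(1 + 9) = 1318/10 = 1318*(⅒) = 659/5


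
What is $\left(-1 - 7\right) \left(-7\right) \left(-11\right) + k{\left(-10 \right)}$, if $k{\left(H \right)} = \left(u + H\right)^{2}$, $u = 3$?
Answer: $-567$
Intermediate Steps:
$k{\left(H \right)} = \left(3 + H\right)^{2}$
$\left(-1 - 7\right) \left(-7\right) \left(-11\right) + k{\left(-10 \right)} = \left(-1 - 7\right) \left(-7\right) \left(-11\right) + \left(3 - 10\right)^{2} = \left(-1 - 7\right) \left(-7\right) \left(-11\right) + \left(-7\right)^{2} = \left(-8\right) \left(-7\right) \left(-11\right) + 49 = 56 \left(-11\right) + 49 = -616 + 49 = -567$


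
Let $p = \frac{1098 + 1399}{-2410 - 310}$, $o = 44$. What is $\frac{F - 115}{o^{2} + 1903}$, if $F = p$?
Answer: $- \frac{315297}{10442080} \approx -0.030195$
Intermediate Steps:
$p = - \frac{2497}{2720}$ ($p = \frac{2497}{-2720} = 2497 \left(- \frac{1}{2720}\right) = - \frac{2497}{2720} \approx -0.91801$)
$F = - \frac{2497}{2720} \approx -0.91801$
$\frac{F - 115}{o^{2} + 1903} = \frac{- \frac{2497}{2720} - 115}{44^{2} + 1903} = - \frac{315297}{2720 \left(1936 + 1903\right)} = - \frac{315297}{2720 \cdot 3839} = \left(- \frac{315297}{2720}\right) \frac{1}{3839} = - \frac{315297}{10442080}$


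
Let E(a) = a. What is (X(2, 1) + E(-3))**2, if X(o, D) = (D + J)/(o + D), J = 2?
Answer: 4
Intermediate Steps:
X(o, D) = (2 + D)/(D + o) (X(o, D) = (D + 2)/(o + D) = (2 + D)/(D + o))
(X(2, 1) + E(-3))**2 = ((2 + 1)/(1 + 2) - 3)**2 = (3/3 - 3)**2 = ((1/3)*3 - 3)**2 = (1 - 3)**2 = (-2)**2 = 4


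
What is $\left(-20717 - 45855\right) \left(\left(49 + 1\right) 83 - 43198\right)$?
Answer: $2599503456$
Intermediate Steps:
$\left(-20717 - 45855\right) \left(\left(49 + 1\right) 83 - 43198\right) = - 66572 \left(50 \cdot 83 - 43198\right) = - 66572 \left(4150 - 43198\right) = \left(-66572\right) \left(-39048\right) = 2599503456$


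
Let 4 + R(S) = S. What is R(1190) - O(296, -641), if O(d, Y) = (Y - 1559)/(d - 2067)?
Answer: 190746/161 ≈ 1184.8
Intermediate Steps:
R(S) = -4 + S
O(d, Y) = (-1559 + Y)/(-2067 + d)
R(1190) - O(296, -641) = (-4 + 1190) - (-1559 - 641)/(-2067 + 296) = 1186 - (-2200)/(-1771) = 1186 - (-1)*(-2200)/1771 = 1186 - 1*200/161 = 1186 - 200/161 = 190746/161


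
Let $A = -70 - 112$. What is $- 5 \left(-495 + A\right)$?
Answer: $3385$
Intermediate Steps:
$A = -182$ ($A = -70 - 112 = -182$)
$- 5 \left(-495 + A\right) = - 5 \left(-495 - 182\right) = \left(-5\right) \left(-677\right) = 3385$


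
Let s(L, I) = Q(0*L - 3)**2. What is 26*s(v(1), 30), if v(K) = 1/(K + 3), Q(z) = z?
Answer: 234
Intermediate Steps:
v(K) = 1/(3 + K)
s(L, I) = 9 (s(L, I) = (0*L - 3)**2 = (0 - 3)**2 = (-3)**2 = 9)
26*s(v(1), 30) = 26*9 = 234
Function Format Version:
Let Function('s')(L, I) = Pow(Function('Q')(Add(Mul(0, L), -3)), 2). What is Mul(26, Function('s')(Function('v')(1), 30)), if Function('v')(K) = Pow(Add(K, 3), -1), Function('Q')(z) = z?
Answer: 234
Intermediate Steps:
Function('v')(K) = Pow(Add(3, K), -1)
Function('s')(L, I) = 9 (Function('s')(L, I) = Pow(Add(Mul(0, L), -3), 2) = Pow(Add(0, -3), 2) = Pow(-3, 2) = 9)
Mul(26, Function('s')(Function('v')(1), 30)) = Mul(26, 9) = 234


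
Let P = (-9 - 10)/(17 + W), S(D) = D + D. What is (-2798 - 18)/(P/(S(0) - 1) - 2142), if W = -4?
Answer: 36608/27827 ≈ 1.3156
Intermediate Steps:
S(D) = 2*D
P = -19/13 (P = (-9 - 10)/(17 - 4) = -19/13 ≈ -1.4615)
(-2798 - 18)/(P/(S(0) - 1) - 2142) = (-2798 - 18)/(-19/(13*(2*0 - 1)) - 2142) = -2816/(-19/(13*(0 - 1)) - 2142) = -2816/(-19/13/(-1) - 2142) = -2816/(-19/13*(-1) - 2142) = -2816/(19/13 - 2142) = -2816/(-27827/13) = -2816*(-13/27827) = 36608/27827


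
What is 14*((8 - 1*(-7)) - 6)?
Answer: 126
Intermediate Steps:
14*((8 - 1*(-7)) - 6) = 14*((8 + 7) - 6) = 14*(15 - 6) = 14*9 = 126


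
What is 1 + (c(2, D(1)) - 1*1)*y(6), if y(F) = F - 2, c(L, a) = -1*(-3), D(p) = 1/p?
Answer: 9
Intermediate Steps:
c(L, a) = 3
y(F) = -2 + F
1 + (c(2, D(1)) - 1*1)*y(6) = 1 + (3 - 1*1)*(-2 + 6) = 1 + (3 - 1)*4 = 1 + 2*4 = 1 + 8 = 9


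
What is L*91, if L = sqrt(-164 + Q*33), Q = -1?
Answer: 91*I*sqrt(197) ≈ 1277.2*I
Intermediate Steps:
L = I*sqrt(197) (L = sqrt(-164 - 1*33) = sqrt(-164 - 33) = sqrt(-197) = I*sqrt(197) ≈ 14.036*I)
L*91 = (I*sqrt(197))*91 = 91*I*sqrt(197)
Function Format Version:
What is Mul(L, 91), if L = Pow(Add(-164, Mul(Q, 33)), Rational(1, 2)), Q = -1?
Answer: Mul(91, I, Pow(197, Rational(1, 2))) ≈ Mul(1277.2, I)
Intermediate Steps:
L = Mul(I, Pow(197, Rational(1, 2))) (L = Pow(Add(-164, Mul(-1, 33)), Rational(1, 2)) = Pow(Add(-164, -33), Rational(1, 2)) = Pow(-197, Rational(1, 2)) = Mul(I, Pow(197, Rational(1, 2))) ≈ Mul(14.036, I))
Mul(L, 91) = Mul(Mul(I, Pow(197, Rational(1, 2))), 91) = Mul(91, I, Pow(197, Rational(1, 2)))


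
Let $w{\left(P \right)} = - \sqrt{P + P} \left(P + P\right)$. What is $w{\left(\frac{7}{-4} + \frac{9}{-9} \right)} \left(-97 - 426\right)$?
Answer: $- \frac{5753 i \sqrt{22}}{4} \approx - 6746.0 i$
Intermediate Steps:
$w{\left(P \right)} = - 2 \sqrt{2} P^{\frac{3}{2}}$ ($w{\left(P \right)} = - \sqrt{2 P} 2 P = - \sqrt{2} \sqrt{P} 2 P = - 2 \sqrt{2} P^{\frac{3}{2}}$)
$w{\left(\frac{7}{-4} + \frac{9}{-9} \right)} \left(-97 - 426\right) = - 2 \sqrt{2} \left(\frac{7}{-4} + \frac{9}{-9}\right)^{\frac{3}{2}} \left(-97 - 426\right) = - 2 \sqrt{2} \left(7 \left(- \frac{1}{4}\right) + 9 \left(- \frac{1}{9}\right)\right)^{\frac{3}{2}} \left(-523\right) = - 2 \sqrt{2} \left(- \frac{7}{4} - 1\right)^{\frac{3}{2}} \left(-523\right) = - 2 \sqrt{2} \left(- \frac{11}{4}\right)^{\frac{3}{2}} \left(-523\right) = - 2 \sqrt{2} \left(- \frac{11 i \sqrt{11}}{8}\right) \left(-523\right) = \frac{11 i \sqrt{22}}{4} \left(-523\right) = - \frac{5753 i \sqrt{22}}{4}$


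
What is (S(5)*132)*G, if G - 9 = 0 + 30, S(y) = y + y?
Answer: 51480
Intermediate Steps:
S(y) = 2*y
G = 39 (G = 9 + (0 + 30) = 9 + 30 = 39)
(S(5)*132)*G = ((2*5)*132)*39 = (10*132)*39 = 1320*39 = 51480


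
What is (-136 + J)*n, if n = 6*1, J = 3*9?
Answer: -654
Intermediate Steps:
J = 27
n = 6
(-136 + J)*n = (-136 + 27)*6 = -109*6 = -654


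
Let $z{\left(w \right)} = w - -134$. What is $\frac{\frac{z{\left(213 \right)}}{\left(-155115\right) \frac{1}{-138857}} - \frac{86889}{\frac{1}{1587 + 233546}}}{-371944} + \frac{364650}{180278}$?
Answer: $\frac{71416886237435891441}{1300121974851210} \approx 54931.0$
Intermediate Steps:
$z{\left(w \right)} = 134 + w$ ($z{\left(w \right)} = w + 134 = 134 + w$)
$\frac{\frac{z{\left(213 \right)}}{\left(-155115\right) \frac{1}{-138857}} - \frac{86889}{\frac{1}{1587 + 233546}}}{-371944} + \frac{364650}{180278} = \frac{\frac{134 + 213}{\left(-155115\right) \frac{1}{-138857}} - \frac{86889}{\frac{1}{1587 + 233546}}}{-371944} + \frac{364650}{180278} = \left(\frac{347}{\left(-155115\right) \left(- \frac{1}{138857}\right)} - \frac{86889}{\frac{1}{235133}}\right) \left(- \frac{1}{371944}\right) + 364650 \cdot \frac{1}{180278} = \left(\frac{347}{\frac{155115}{138857}} - 86889 \frac{1}{\frac{1}{235133}}\right) \left(- \frac{1}{371944}\right) + \frac{182325}{90139} = \left(347 \cdot \frac{138857}{155115} - 20430471237\right) \left(- \frac{1}{371944}\right) + \frac{182325}{90139} = \left(\frac{48183379}{155115} - 20430471237\right) \left(- \frac{1}{371944}\right) + \frac{182325}{90139} = \left(- \frac{3169072497743876}{155115}\right) \left(- \frac{1}{371944}\right) + \frac{182325}{90139} = \frac{792268124435969}{14423523390} + \frac{182325}{90139} = \frac{71416886237435891441}{1300121974851210}$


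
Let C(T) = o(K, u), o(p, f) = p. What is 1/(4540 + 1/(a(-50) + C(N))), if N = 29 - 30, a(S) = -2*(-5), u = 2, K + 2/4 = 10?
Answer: 39/177062 ≈ 0.00022026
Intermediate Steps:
K = 19/2 (K = -1/2 + 10 = 19/2 ≈ 9.5000)
a(S) = 10
N = -1
C(T) = 19/2
1/(4540 + 1/(a(-50) + C(N))) = 1/(4540 + 1/(10 + 19/2)) = 1/(4540 + 1/(39/2)) = 1/(4540 + 2/39) = 1/(177062/39) = 39/177062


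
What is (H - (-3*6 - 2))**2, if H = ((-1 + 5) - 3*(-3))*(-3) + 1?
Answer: 324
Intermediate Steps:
H = -38 (H = (4 + 9)*(-3) + 1 = 13*(-3) + 1 = -39 + 1 = -38)
(H - (-3*6 - 2))**2 = (-38 - (-3*6 - 2))**2 = (-38 - (-18 - 2))**2 = (-38 - 1*(-20))**2 = (-38 + 20)**2 = (-18)**2 = 324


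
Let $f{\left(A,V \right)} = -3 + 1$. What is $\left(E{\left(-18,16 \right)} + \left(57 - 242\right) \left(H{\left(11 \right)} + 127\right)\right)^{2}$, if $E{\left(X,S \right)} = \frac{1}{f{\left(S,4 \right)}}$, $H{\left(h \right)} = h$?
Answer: $\frac{2607225721}{4} \approx 6.5181 \cdot 10^{8}$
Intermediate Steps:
$f{\left(A,V \right)} = -2$
$E{\left(X,S \right)} = - \frac{1}{2}$ ($E{\left(X,S \right)} = \frac{1}{-2} = - \frac{1}{2}$)
$\left(E{\left(-18,16 \right)} + \left(57 - 242\right) \left(H{\left(11 \right)} + 127\right)\right)^{2} = \left(- \frac{1}{2} + \left(57 - 242\right) \left(11 + 127\right)\right)^{2} = \left(- \frac{1}{2} - 25530\right)^{2} = \left(- \frac{51061}{2}\right)^{2} = \frac{2607225721}{4}$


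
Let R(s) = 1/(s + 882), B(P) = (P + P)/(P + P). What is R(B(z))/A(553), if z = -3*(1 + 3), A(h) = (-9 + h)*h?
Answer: 1/265634656 ≈ 3.7646e-9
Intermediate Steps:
A(h) = h*(-9 + h)
z = -12 (z = -3*4 = -12)
B(P) = 1 (B(P) = (2*P)/((2*P)) = (2*P)*(1/(2*P)) = 1)
R(s) = 1/(882 + s)
R(B(z))/A(553) = 1/((882 + 1)*((553*(-9 + 553)))) = 1/(883*((553*544))) = (1/883)/300832 = (1/883)*(1/300832) = 1/265634656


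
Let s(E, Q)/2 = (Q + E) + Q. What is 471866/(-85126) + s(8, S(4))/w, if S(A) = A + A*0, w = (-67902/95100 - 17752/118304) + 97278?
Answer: -2689567228547998891/485234553501677301 ≈ -5.5428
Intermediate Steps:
w = 11400384218727/117194900 (w = (-67902*1/95100 - 17752*1/118304) + 97278 = (-11317/15850 - 2219/14788) + 97278 = -101263473/117194900 + 97278 = 11400384218727/117194900 ≈ 97277.)
S(A) = A (S(A) = A + 0 = A)
s(E, Q) = 2*E + 4*Q (s(E, Q) = 2*((Q + E) + Q) = 2*((E + Q) + Q) = 2*(E + 2*Q) = 2*E + 4*Q)
471866/(-85126) + s(8, S(4))/w = 471866/(-85126) + (2*8 + 4*4)/(11400384218727/117194900) = 471866*(-1/85126) + (16 + 16)*(117194900/11400384218727) = -235933/42563 + 32*(117194900/11400384218727) = -235933/42563 + 3750236800/11400384218727 = -2689567228547998891/485234553501677301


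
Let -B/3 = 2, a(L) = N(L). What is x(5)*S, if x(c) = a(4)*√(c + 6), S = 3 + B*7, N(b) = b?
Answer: -156*√11 ≈ -517.39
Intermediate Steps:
a(L) = L
B = -6 (B = -3*2 = -6)
S = -39 (S = 3 - 6*7 = 3 - 42 = -39)
x(c) = 4*√(6 + c) (x(c) = 4*√(c + 6) = 4*√(6 + c))
x(5)*S = (4*√(6 + 5))*(-39) = (4*√11)*(-39) = -156*√11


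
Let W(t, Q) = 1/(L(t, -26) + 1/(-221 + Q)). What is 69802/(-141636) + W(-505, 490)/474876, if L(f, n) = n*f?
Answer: -9756273587335159/19796561219814588 ≈ -0.49283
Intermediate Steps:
L(f, n) = f*n
W(t, Q) = 1/(1/(-221 + Q) - 26*t) (W(t, Q) = 1/(t*(-26) + 1/(-221 + Q)) = 1/(-26*t + 1/(-221 + Q)) = 1/(1/(-221 + Q) - 26*t))
69802/(-141636) + W(-505, 490)/474876 = 69802/(-141636) + ((-221 + 490)/(1 + 5746*(-505) - 26*490*(-505)))/474876 = 69802*(-1/141636) + (269/(1 - 2901730 + 6433700))*(1/474876) = -34901/70818 + (269/3531971)*(1/474876) = -34901/70818 + 269/1677248260596 = -9756273587335159/19796561219814588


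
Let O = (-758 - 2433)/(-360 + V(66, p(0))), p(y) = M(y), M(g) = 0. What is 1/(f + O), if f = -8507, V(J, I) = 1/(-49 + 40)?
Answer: -3241/27542468 ≈ -0.00011767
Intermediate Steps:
p(y) = 0
V(J, I) = -⅑ (V(J, I) = 1/(-9) = -⅑)
O = 28719/3241 (O = (-758 - 2433)/(-360 - ⅑) = -3191/(-3241/9) = -3191*(-9/3241) = 28719/3241 ≈ 8.8612)
1/(f + O) = 1/(-8507 + 28719/3241) = 1/(-27542468/3241) = -3241/27542468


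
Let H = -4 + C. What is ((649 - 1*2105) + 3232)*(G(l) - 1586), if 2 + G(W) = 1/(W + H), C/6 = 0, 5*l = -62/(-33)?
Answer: -843412632/299 ≈ -2.8208e+6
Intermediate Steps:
l = 62/165 (l = (-62/(-33))/5 = (-62*(-1/33))/5 = (1/5)*(62/33) = 62/165 ≈ 0.37576)
C = 0 (C = 6*0 = 0)
H = -4 (H = -4 + 0 = -4)
G(W) = -2 + 1/(-4 + W) (G(W) = -2 + 1/(W - 4) = -2 + 1/(-4 + W))
((649 - 1*2105) + 3232)*(G(l) - 1586) = ((649 - 1*2105) + 3232)*((9 - 2*62/165)/(-4 + 62/165) - 1586) = ((649 - 2105) + 3232)*((9 - 124/165)/(-598/165) - 1586) = (-1456 + 3232)*(-165/598*1361/165 - 1586) = 1776*(-1361/598 - 1586) = 1776*(-949789/598) = -843412632/299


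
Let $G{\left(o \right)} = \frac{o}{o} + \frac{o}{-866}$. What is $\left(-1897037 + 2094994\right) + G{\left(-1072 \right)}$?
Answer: $\frac{85716350}{433} \approx 1.9796 \cdot 10^{5}$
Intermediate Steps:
$G{\left(o \right)} = 1 - \frac{o}{866}$ ($G{\left(o \right)} = 1 + o \left(- \frac{1}{866}\right) = 1 - \frac{o}{866}$)
$\left(-1897037 + 2094994\right) + G{\left(-1072 \right)} = \left(-1897037 + 2094994\right) + \left(1 - - \frac{536}{433}\right) = 197957 + \left(1 + \frac{536}{433}\right) = 197957 + \frac{969}{433} = \frac{85716350}{433}$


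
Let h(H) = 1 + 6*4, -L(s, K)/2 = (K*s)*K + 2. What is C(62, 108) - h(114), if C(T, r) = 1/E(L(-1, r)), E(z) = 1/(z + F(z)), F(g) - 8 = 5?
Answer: 23312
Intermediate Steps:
F(g) = 13 (F(g) = 8 + 5 = 13)
L(s, K) = -4 - 2*s*K² (L(s, K) = -2*((K*s)*K + 2) = -2*(s*K² + 2) = -2*(2 + s*K²) = -4 - 2*s*K²)
E(z) = 1/(13 + z) (E(z) = 1/(z + 13) = 1/(13 + z))
h(H) = 25 (h(H) = 1 + 24 = 25)
C(T, r) = 9 + 2*r² (C(T, r) = 1/(1/(13 + (-4 - 2*(-1)*r²))) = 1/(1/(13 + (-4 + 2*r²))) = 1/(1/(9 + 2*r²)) = 9 + 2*r²)
C(62, 108) - h(114) = (9 + 2*108²) - 1*25 = (9 + 2*11664) - 25 = (9 + 23328) - 25 = 23337 - 25 = 23312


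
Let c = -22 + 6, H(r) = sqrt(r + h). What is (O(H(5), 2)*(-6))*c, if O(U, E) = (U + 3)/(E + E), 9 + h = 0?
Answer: 72 + 48*I ≈ 72.0 + 48.0*I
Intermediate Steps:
h = -9 (h = -9 + 0 = -9)
H(r) = sqrt(-9 + r) (H(r) = sqrt(r - 9) = sqrt(-9 + r))
O(U, E) = (3 + U)/(2*E) (O(U, E) = (3 + U)/((2*E)) = (3 + U)*(1/(2*E)) = (3 + U)/(2*E))
c = -16
(O(H(5), 2)*(-6))*c = (((1/2)*(3 + sqrt(-9 + 5))/2)*(-6))*(-16) = (((1/2)*(1/2)*(3 + sqrt(-4)))*(-6))*(-16) = (((1/2)*(1/2)*(3 + 2*I))*(-6))*(-16) = ((3/4 + I/2)*(-6))*(-16) = (-9/2 - 3*I)*(-16) = 72 + 48*I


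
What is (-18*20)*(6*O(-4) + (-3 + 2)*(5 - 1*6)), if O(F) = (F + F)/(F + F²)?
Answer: 1080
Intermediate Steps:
O(F) = 2*F/(F + F²) (O(F) = (2*F)/(F + F²) = 2*F/(F + F²))
(-18*20)*(6*O(-4) + (-3 + 2)*(5 - 1*6)) = (-18*20)*(6*(2/(1 - 4)) + (-3 + 2)*(5 - 1*6)) = -360*(6*(2/(-3)) - (5 - 6)) = -360*(6*(2*(-⅓)) - 1*(-1)) = -360*(6*(-⅔) + 1) = -360*(-4 + 1) = -360*(-3) = 1080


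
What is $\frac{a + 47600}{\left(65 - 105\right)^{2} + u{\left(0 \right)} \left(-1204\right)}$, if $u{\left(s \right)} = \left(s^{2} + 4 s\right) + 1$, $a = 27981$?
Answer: $\frac{6871}{36} \approx 190.86$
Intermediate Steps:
$u{\left(s \right)} = 1 + s^{2} + 4 s$
$\frac{a + 47600}{\left(65 - 105\right)^{2} + u{\left(0 \right)} \left(-1204\right)} = \frac{27981 + 47600}{\left(65 - 105\right)^{2} + \left(1 + 0^{2} + 4 \cdot 0\right) \left(-1204\right)} = \frac{75581}{\left(-40\right)^{2} + \left(1 + 0 + 0\right) \left(-1204\right)} = \frac{75581}{1600 + 1 \left(-1204\right)} = \frac{75581}{1600 - 1204} = \frac{75581}{396} = 75581 \cdot \frac{1}{396} = \frac{6871}{36}$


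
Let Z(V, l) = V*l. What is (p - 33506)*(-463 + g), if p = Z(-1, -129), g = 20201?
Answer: -658795226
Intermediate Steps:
p = 129 (p = -1*(-129) = 129)
(p - 33506)*(-463 + g) = (129 - 33506)*(-463 + 20201) = -33377*19738 = -658795226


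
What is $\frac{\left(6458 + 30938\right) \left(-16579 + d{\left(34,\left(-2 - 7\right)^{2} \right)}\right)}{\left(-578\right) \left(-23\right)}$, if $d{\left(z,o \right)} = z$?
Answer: $- \frac{309358410}{6647} \approx -46541.0$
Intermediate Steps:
$\frac{\left(6458 + 30938\right) \left(-16579 + d{\left(34,\left(-2 - 7\right)^{2} \right)}\right)}{\left(-578\right) \left(-23\right)} = \frac{\left(6458 + 30938\right) \left(-16579 + 34\right)}{\left(-578\right) \left(-23\right)} = \frac{37396 \left(-16545\right)}{13294} = \left(-618716820\right) \frac{1}{13294} = - \frac{309358410}{6647}$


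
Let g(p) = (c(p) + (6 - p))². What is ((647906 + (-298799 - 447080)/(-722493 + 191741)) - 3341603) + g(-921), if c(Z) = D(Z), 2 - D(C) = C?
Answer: 386814395735/530752 ≈ 7.2880e+5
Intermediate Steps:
D(C) = 2 - C
c(Z) = 2 - Z
g(p) = (8 - 2*p)² (g(p) = ((2 - p) + (6 - p))² = (8 - 2*p)²)
((647906 + (-298799 - 447080)/(-722493 + 191741)) - 3341603) + g(-921) = ((647906 + (-298799 - 447080)/(-722493 + 191741)) - 3341603) + 4*(-4 - 921)² = ((647906 - 745879/(-530752)) - 3341603) + 4*(-925)² = ((647906 - 745879*(-1/530752)) - 3341603) + 4*855625 = ((647906 + 745879/530752) - 3341603) + 3422500 = (343878151191/530752 - 3341603) + 3422500 = -1429684324265/530752 + 3422500 = 386814395735/530752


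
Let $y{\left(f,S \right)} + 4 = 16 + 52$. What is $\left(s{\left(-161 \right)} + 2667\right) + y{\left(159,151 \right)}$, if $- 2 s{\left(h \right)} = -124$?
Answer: $2793$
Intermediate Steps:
$y{\left(f,S \right)} = 64$ ($y{\left(f,S \right)} = -4 + \left(16 + 52\right) = -4 + 68 = 64$)
$s{\left(h \right)} = 62$ ($s{\left(h \right)} = \left(- \frac{1}{2}\right) \left(-124\right) = 62$)
$\left(s{\left(-161 \right)} + 2667\right) + y{\left(159,151 \right)} = \left(62 + 2667\right) + 64 = 2729 + 64 = 2793$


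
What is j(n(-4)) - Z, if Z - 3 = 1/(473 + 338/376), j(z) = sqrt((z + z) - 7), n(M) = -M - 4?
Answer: -267467/89093 + I*sqrt(7) ≈ -3.0021 + 2.6458*I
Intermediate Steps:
n(M) = -4 - M
j(z) = sqrt(-7 + 2*z) (j(z) = sqrt(2*z - 7) = sqrt(-7 + 2*z))
Z = 267467/89093 (Z = 3 + 1/(473 + 338/376) = 3 + 1/(473 + 338*(1/376)) = 3 + 1/(473 + 169/188) = 3 + 1/(89093/188) = 3 + 188/89093 = 267467/89093 ≈ 3.0021)
j(n(-4)) - Z = sqrt(-7 + 2*(-4 - 1*(-4))) - 1*267467/89093 = sqrt(-7 + 2*(-4 + 4)) - 267467/89093 = sqrt(-7 + 2*0) - 267467/89093 = sqrt(-7 + 0) - 267467/89093 = sqrt(-7) - 267467/89093 = I*sqrt(7) - 267467/89093 = -267467/89093 + I*sqrt(7)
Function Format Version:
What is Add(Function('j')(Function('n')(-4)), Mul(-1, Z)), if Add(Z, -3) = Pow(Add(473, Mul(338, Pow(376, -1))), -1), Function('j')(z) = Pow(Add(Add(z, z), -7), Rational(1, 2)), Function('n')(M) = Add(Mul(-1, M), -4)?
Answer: Add(Rational(-267467, 89093), Mul(I, Pow(7, Rational(1, 2)))) ≈ Add(-3.0021, Mul(2.6458, I))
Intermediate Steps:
Function('n')(M) = Add(-4, Mul(-1, M))
Function('j')(z) = Pow(Add(-7, Mul(2, z)), Rational(1, 2)) (Function('j')(z) = Pow(Add(Mul(2, z), -7), Rational(1, 2)) = Pow(Add(-7, Mul(2, z)), Rational(1, 2)))
Z = Rational(267467, 89093) (Z = Add(3, Pow(Add(473, Mul(338, Pow(376, -1))), -1)) = Add(3, Pow(Add(473, Mul(338, Rational(1, 376))), -1)) = Add(3, Pow(Add(473, Rational(169, 188)), -1)) = Add(3, Pow(Rational(89093, 188), -1)) = Add(3, Rational(188, 89093)) = Rational(267467, 89093) ≈ 3.0021)
Add(Function('j')(Function('n')(-4)), Mul(-1, Z)) = Add(Pow(Add(-7, Mul(2, Add(-4, Mul(-1, -4)))), Rational(1, 2)), Mul(-1, Rational(267467, 89093))) = Add(Pow(Add(-7, Mul(2, Add(-4, 4))), Rational(1, 2)), Rational(-267467, 89093)) = Add(Pow(Add(-7, Mul(2, 0)), Rational(1, 2)), Rational(-267467, 89093)) = Add(Pow(Add(-7, 0), Rational(1, 2)), Rational(-267467, 89093)) = Add(Pow(-7, Rational(1, 2)), Rational(-267467, 89093)) = Add(Mul(I, Pow(7, Rational(1, 2))), Rational(-267467, 89093)) = Add(Rational(-267467, 89093), Mul(I, Pow(7, Rational(1, 2))))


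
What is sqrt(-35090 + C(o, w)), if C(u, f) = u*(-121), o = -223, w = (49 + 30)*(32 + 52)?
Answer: 11*I*sqrt(67) ≈ 90.039*I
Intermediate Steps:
w = 6636 (w = 79*84 = 6636)
C(u, f) = -121*u
sqrt(-35090 + C(o, w)) = sqrt(-35090 - 121*(-223)) = sqrt(-35090 + 26983) = sqrt(-8107) = 11*I*sqrt(67)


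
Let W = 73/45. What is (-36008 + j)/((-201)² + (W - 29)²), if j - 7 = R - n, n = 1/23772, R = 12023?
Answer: -384753386475/660305723476 ≈ -0.58269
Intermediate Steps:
n = 1/23772 ≈ 4.2066e-5
W = 73/45 (W = 73*(1/45) = 73/45 ≈ 1.6222)
j = 285977159/23772 (j = 7 + (12023 - 1*1/23772) = 7 + (12023 - 1/23772) = 7 + 285810755/23772 = 285977159/23772 ≈ 12030.)
(-36008 + j)/((-201)² + (W - 29)²) = (-36008 + 285977159/23772)/((-201)² + (73/45 - 29)²) = -570005017/(23772*(40401 + (-1232/45)²)) = -570005017/(23772*(40401 + 1517824/2025)) = -570005017/(23772*83329849/2025) = -570005017/23772*2025/83329849 = -384753386475/660305723476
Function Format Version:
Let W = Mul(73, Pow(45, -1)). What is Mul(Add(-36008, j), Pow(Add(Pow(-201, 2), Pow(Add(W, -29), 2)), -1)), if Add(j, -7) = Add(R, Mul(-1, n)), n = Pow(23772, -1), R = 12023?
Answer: Rational(-384753386475, 660305723476) ≈ -0.58269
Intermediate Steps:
n = Rational(1, 23772) ≈ 4.2066e-5
W = Rational(73, 45) (W = Mul(73, Rational(1, 45)) = Rational(73, 45) ≈ 1.6222)
j = Rational(285977159, 23772) (j = Add(7, Add(12023, Mul(-1, Rational(1, 23772)))) = Add(7, Add(12023, Rational(-1, 23772))) = Add(7, Rational(285810755, 23772)) = Rational(285977159, 23772) ≈ 12030.)
Mul(Add(-36008, j), Pow(Add(Pow(-201, 2), Pow(Add(W, -29), 2)), -1)) = Mul(Add(-36008, Rational(285977159, 23772)), Pow(Add(Pow(-201, 2), Pow(Add(Rational(73, 45), -29), 2)), -1)) = Mul(Rational(-570005017, 23772), Pow(Add(40401, Pow(Rational(-1232, 45), 2)), -1)) = Mul(Rational(-570005017, 23772), Pow(Add(40401, Rational(1517824, 2025)), -1)) = Mul(Rational(-570005017, 23772), Pow(Rational(83329849, 2025), -1)) = Mul(Rational(-570005017, 23772), Rational(2025, 83329849)) = Rational(-384753386475, 660305723476)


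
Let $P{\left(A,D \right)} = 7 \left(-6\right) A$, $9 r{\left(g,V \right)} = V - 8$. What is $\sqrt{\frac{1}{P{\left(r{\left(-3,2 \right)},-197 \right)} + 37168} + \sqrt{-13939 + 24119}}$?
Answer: $\frac{\sqrt{9299 + 691771208 \sqrt{2545}}}{18598} \approx 10.045$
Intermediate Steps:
$r{\left(g,V \right)} = - \frac{8}{9} + \frac{V}{9}$ ($r{\left(g,V \right)} = \frac{V - 8}{9} = \frac{-8 + V}{9} = - \frac{8}{9} + \frac{V}{9}$)
$P{\left(A,D \right)} = - 42 A$
$\sqrt{\frac{1}{P{\left(r{\left(-3,2 \right)},-197 \right)} + 37168} + \sqrt{-13939 + 24119}} = \sqrt{\frac{1}{- 42 \left(- \frac{8}{9} + \frac{1}{9} \cdot 2\right) + 37168} + \sqrt{-13939 + 24119}} = \sqrt{\frac{1}{- 42 \left(- \frac{8}{9} + \frac{2}{9}\right) + 37168} + \sqrt{10180}} = \sqrt{\frac{1}{\left(-42\right) \left(- \frac{2}{3}\right) + 37168} + 2 \sqrt{2545}} = \sqrt{\frac{1}{28 + 37168} + 2 \sqrt{2545}} = \sqrt{\frac{1}{37196} + 2 \sqrt{2545}}$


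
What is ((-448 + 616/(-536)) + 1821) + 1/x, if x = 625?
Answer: 57446317/41875 ≈ 1371.9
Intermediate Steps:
((-448 + 616/(-536)) + 1821) + 1/x = ((-448 + 616/(-536)) + 1821) + 1/625 = ((-448 + 616*(-1/536)) + 1821) + 1/625 = ((-448 - 77/67) + 1821) + 1/625 = (-30093/67 + 1821) + 1/625 = 91914/67 + 1/625 = 57446317/41875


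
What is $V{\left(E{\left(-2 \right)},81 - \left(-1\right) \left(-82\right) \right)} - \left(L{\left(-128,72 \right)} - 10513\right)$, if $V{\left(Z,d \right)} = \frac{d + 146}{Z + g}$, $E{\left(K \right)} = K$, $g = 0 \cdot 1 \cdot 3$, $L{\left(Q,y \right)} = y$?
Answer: $\frac{20737}{2} \approx 10369.0$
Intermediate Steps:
$g = 0$ ($g = 0 \cdot 3 = 0$)
$V{\left(Z,d \right)} = \frac{146 + d}{Z}$ ($V{\left(Z,d \right)} = \frac{d + 146}{Z + 0} = \frac{146 + d}{Z}$)
$V{\left(E{\left(-2 \right)},81 - \left(-1\right) \left(-82\right) \right)} - \left(L{\left(-128,72 \right)} - 10513\right) = \frac{146 + \left(81 - \left(-1\right) \left(-82\right)\right)}{-2} - \left(72 - 10513\right) = - \frac{146 + \left(81 - 82\right)}{2} - -10441 = - \frac{146 + \left(81 - 82\right)}{2} + 10441 = - \frac{146 - 1}{2} + 10441 = \left(- \frac{1}{2}\right) 145 + 10441 = - \frac{145}{2} + 10441 = \frac{20737}{2}$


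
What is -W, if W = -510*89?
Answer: 45390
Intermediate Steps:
W = -45390
-W = -1*(-45390) = 45390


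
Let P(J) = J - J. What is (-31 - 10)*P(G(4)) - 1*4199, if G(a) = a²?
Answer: -4199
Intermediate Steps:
P(J) = 0
(-31 - 10)*P(G(4)) - 1*4199 = (-31 - 10)*0 - 1*4199 = -41*0 - 4199 = 0 - 4199 = -4199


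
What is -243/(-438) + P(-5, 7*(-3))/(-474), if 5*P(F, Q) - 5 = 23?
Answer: 93941/173010 ≈ 0.54298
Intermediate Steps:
P(F, Q) = 28/5 (P(F, Q) = 1 + (⅕)*23 = 1 + 23/5 = 28/5)
-243/(-438) + P(-5, 7*(-3))/(-474) = -243/(-438) + (28/5)/(-474) = -243*(-1/438) + (28/5)*(-1/474) = 81/146 - 14/1185 = 93941/173010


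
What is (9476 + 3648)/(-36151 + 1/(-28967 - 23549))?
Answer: -689219984/1898505917 ≈ -0.36303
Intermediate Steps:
(9476 + 3648)/(-36151 + 1/(-28967 - 23549)) = 13124/(-36151 + 1/(-52516)) = 13124/(-36151 - 1/52516) = 13124/(-1898505917/52516) = 13124*(-52516/1898505917) = -689219984/1898505917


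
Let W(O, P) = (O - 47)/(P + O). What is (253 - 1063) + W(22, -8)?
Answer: -11365/14 ≈ -811.79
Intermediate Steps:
W(O, P) = (-47 + O)/(O + P)
(253 - 1063) + W(22, -8) = (253 - 1063) + (-47 + 22)/(22 - 8) = -810 - 25/14 = -11365/14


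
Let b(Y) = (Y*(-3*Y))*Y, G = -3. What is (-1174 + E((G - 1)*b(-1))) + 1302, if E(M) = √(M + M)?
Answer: 128 + 2*I*√6 ≈ 128.0 + 4.899*I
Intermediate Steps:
b(Y) = -3*Y³ (b(Y) = (-3*Y²)*Y = -3*Y³)
E(M) = √2*√M (E(M) = √(2*M) = √2*√M)
(-1174 + E((G - 1)*b(-1))) + 1302 = (-1174 + √2*√((-3 - 1)*(-3*(-1)³))) + 1302 = (-1174 + √2*√(-(-12)*(-1))) + 1302 = (-1174 + √2*√(-4*3)) + 1302 = (-1174 + √2*√(-12)) + 1302 = (-1174 + √2*(2*I*√3)) + 1302 = (-1174 + 2*I*√6) + 1302 = 128 + 2*I*√6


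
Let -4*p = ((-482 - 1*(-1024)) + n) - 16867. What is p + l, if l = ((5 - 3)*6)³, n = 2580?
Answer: 20657/4 ≈ 5164.3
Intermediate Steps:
l = 1728 (l = (2*6)³ = 12³ = 1728)
p = 13745/4 (p = -(((-482 - 1*(-1024)) + 2580) - 16867)/4 = -(((-482 + 1024) + 2580) - 16867)/4 = -((542 + 2580) - 16867)/4 = -(3122 - 16867)/4 = -¼*(-13745) = 13745/4 ≈ 3436.3)
p + l = 13745/4 + 1728 = 20657/4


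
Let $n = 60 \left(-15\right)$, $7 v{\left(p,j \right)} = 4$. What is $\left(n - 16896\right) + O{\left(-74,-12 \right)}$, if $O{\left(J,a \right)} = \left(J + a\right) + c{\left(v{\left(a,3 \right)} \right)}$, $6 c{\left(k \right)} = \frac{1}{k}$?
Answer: $- \frac{429161}{24} \approx -17882.0$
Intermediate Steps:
$v{\left(p,j \right)} = \frac{4}{7}$ ($v{\left(p,j \right)} = \frac{1}{7} \cdot 4 = \frac{4}{7}$)
$c{\left(k \right)} = \frac{1}{6 k}$
$n = -900$
$O{\left(J,a \right)} = \frac{7}{24} + J + a$ ($O{\left(J,a \right)} = \left(J + a\right) + \frac{1}{6 \cdot \frac{4}{7}} = \left(J + a\right) + \frac{1}{6} \cdot \frac{7}{4} = \left(J + a\right) + \frac{7}{24} = \frac{7}{24} + J + a$)
$\left(n - 16896\right) + O{\left(-74,-12 \right)} = \left(-900 - 16896\right) - \frac{2057}{24} = -17796 - \frac{2057}{24} = - \frac{429161}{24}$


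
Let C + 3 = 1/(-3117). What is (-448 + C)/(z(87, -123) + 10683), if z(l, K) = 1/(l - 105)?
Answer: -8434608/199792427 ≈ -0.042217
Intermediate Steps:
z(l, K) = 1/(-105 + l)
C = -9352/3117 (C = -3 + 1/(-3117) = -3 - 1/3117 = -9352/3117 ≈ -3.0003)
(-448 + C)/(z(87, -123) + 10683) = (-448 - 9352/3117)/(1/(-105 + 87) + 10683) = -1405768/(3117*(1/(-18) + 10683)) = -1405768/(3117*(-1/18 + 10683)) = -1405768/(3117*192293/18) = -1405768/3117*18/192293 = -8434608/199792427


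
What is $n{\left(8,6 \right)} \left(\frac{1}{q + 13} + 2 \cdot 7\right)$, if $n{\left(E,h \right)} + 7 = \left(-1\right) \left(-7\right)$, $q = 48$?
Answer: $0$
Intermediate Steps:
$n{\left(E,h \right)} = 0$ ($n{\left(E,h \right)} = -7 - -7 = -7 + 7 = 0$)
$n{\left(8,6 \right)} \left(\frac{1}{q + 13} + 2 \cdot 7\right) = 0 \left(\frac{1}{48 + 13} + 2 \cdot 7\right) = 0 \left(\frac{1}{61} + 14\right) = 0 \cdot \frac{855}{61} = 0$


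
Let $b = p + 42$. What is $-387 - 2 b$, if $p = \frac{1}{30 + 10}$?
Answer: $- \frac{9421}{20} \approx -471.05$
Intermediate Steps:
$p = \frac{1}{40} \approx 0.025$
$b = \frac{1681}{40}$ ($b = \frac{1}{40} + 42 = \frac{1681}{40} \approx 42.025$)
$-387 - 2 b = -387 - \frac{1681}{20} = - \frac{9421}{20}$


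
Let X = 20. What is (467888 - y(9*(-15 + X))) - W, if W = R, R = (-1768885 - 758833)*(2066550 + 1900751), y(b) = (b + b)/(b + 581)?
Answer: 3138832427122833/313 ≈ 1.0028e+13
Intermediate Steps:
y(b) = 2*b/(581 + b) (y(b) = (2*b)/(581 + b) = 2*b/(581 + b))
R = -10028218149118 (R = -2527718*3967301 = -10028218149118)
W = -10028218149118
(467888 - y(9*(-15 + X))) - W = (467888 - 2*9*(-15 + 20)/(581 + 9*(-15 + 20))) - 1*(-10028218149118) = (467888 - 2*9*5/(581 + 9*5)) + 10028218149118 = (467888 - 2*45/(581 + 45)) + 10028218149118 = (467888 - 2*45/626) + 10028218149118 = (467888 - 1*45/313) + 10028218149118 = (467888 - 45/313) + 10028218149118 = 146448899/313 + 10028218149118 = 3138832427122833/313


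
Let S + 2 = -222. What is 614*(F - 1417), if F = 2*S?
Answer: -1145110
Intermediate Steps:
S = -224 (S = -2 - 222 = -224)
F = -448 (F = 2*(-224) = -448)
614*(F - 1417) = 614*(-448 - 1417) = 614*(-1865) = -1145110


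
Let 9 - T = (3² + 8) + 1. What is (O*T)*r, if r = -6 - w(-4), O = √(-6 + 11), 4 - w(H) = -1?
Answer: 99*√5 ≈ 221.37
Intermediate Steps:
w(H) = 5 (w(H) = 4 - 1*(-1) = 4 + 1 = 5)
O = √5 ≈ 2.2361
r = -11 (r = -6 - 1*5 = -6 - 5 = -11)
T = -9 (T = 9 - ((3² + 8) + 1) = 9 - ((9 + 8) + 1) = 9 - (17 + 1) = 9 - 1*18 = 9 - 18 = -9)
(O*T)*r = (√5*(-9))*(-11) = -9*√5*(-11) = 99*√5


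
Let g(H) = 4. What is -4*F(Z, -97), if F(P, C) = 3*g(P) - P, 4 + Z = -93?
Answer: -436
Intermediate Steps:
Z = -97 (Z = -4 - 93 = -97)
F(P, C) = 12 - P (F(P, C) = 3*4 - P = 12 - P)
-4*F(Z, -97) = -4*(12 - 1*(-97)) = -4*(12 + 97) = -4*109 = -436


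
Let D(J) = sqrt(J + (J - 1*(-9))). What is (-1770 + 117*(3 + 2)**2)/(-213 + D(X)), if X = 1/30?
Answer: -3690225/680399 - 2310*sqrt(510)/680399 ≈ -5.5003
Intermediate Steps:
X = 1/30 ≈ 0.033333
D(J) = sqrt(9 + 2*J) (D(J) = sqrt(J + (J + 9)) = sqrt(J + (9 + J)) = sqrt(9 + 2*J))
(-1770 + 117*(3 + 2)**2)/(-213 + D(X)) = (-1770 + 117*(3 + 2)**2)/(-213 + sqrt(9 + 2*(1/30))) = (-1770 + 117*5**2)/(-213 + sqrt(9 + 1/15)) = (-1770 + 117*25)/(-213 + sqrt(136/15)) = (-1770 + 2925)/(-213 + 2*sqrt(510)/15) = 1155/(-213 + 2*sqrt(510)/15)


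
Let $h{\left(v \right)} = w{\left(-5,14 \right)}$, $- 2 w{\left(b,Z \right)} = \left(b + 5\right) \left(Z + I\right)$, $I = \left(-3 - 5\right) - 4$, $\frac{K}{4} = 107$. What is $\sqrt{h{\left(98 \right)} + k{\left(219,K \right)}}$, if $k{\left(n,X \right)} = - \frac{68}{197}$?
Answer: $\frac{2 i \sqrt{3349}}{197} \approx 0.58752 i$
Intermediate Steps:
$K = 428$ ($K = 4 \cdot 107 = 428$)
$I = -12$ ($I = -8 - 4 = -12$)
$k{\left(n,X \right)} = - \frac{68}{197}$ ($k{\left(n,X \right)} = \left(-68\right) \frac{1}{197} = - \frac{68}{197}$)
$w{\left(b,Z \right)} = - \frac{\left(-12 + Z\right) \left(5 + b\right)}{2}$ ($w{\left(b,Z \right)} = - \frac{\left(b + 5\right) \left(Z - 12\right)}{2} = - \frac{\left(5 + b\right) \left(-12 + Z\right)}{2} = - \frac{\left(-12 + Z\right) \left(5 + b\right)}{2}$)
$h{\left(v \right)} = 0$ ($h{\left(v \right)} = 30 + 6 \left(-5\right) - 35 - 7 \left(-5\right) = 30 - 30 - 35 + 35 = 0$)
$\sqrt{h{\left(98 \right)} + k{\left(219,K \right)}} = \sqrt{0 - \frac{68}{197}} = \sqrt{- \frac{68}{197}} = \frac{2 i \sqrt{3349}}{197}$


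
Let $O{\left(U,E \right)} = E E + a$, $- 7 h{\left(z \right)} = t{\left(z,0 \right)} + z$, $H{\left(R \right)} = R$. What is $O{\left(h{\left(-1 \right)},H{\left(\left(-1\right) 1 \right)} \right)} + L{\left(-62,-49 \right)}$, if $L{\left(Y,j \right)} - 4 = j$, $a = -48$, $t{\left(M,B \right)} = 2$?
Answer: $-92$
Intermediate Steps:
$L{\left(Y,j \right)} = 4 + j$
$h{\left(z \right)} = - \frac{2}{7} - \frac{z}{7}$ ($h{\left(z \right)} = - \frac{2 + z}{7} = - \frac{2}{7} - \frac{z}{7}$)
$O{\left(U,E \right)} = -48 + E^{2}$ ($O{\left(U,E \right)} = E E - 48 = E^{2} - 48 = -48 + E^{2}$)
$O{\left(h{\left(-1 \right)},H{\left(\left(-1\right) 1 \right)} \right)} + L{\left(-62,-49 \right)} = \left(-48 + \left(\left(-1\right) 1\right)^{2}\right) + \left(4 - 49\right) = \left(-48 + \left(-1\right)^{2}\right) - 45 = \left(-48 + 1\right) - 45 = -47 - 45 = -92$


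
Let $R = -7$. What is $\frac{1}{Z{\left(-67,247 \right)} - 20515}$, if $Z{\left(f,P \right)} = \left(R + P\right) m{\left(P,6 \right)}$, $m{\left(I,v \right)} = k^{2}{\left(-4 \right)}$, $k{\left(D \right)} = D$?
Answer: $- \frac{1}{16675} \approx -5.997 \cdot 10^{-5}$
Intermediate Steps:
$m{\left(I,v \right)} = 16$ ($m{\left(I,v \right)} = \left(-4\right)^{2} = 16$)
$Z{\left(f,P \right)} = -112 + 16 P$ ($Z{\left(f,P \right)} = \left(-7 + P\right) 16 = -112 + 16 P$)
$\frac{1}{Z{\left(-67,247 \right)} - 20515} = \frac{1}{\left(-112 + 16 \cdot 247\right) - 20515} = \frac{1}{\left(-112 + 3952\right) - 20515} = \frac{1}{3840 - 20515} = \frac{1}{-16675} = - \frac{1}{16675}$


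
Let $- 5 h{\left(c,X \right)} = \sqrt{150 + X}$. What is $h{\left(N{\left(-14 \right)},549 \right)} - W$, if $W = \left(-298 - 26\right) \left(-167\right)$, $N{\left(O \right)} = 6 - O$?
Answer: $-54108 - \frac{\sqrt{699}}{5} \approx -54113.0$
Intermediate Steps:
$h{\left(c,X \right)} = - \frac{\sqrt{150 + X}}{5}$
$W = 54108$ ($W = \left(-324\right) \left(-167\right) = 54108$)
$h{\left(N{\left(-14 \right)},549 \right)} - W = - \frac{\sqrt{150 + 549}}{5} - 54108 = - \frac{\sqrt{699}}{5} - 54108 = -54108 - \frac{\sqrt{699}}{5}$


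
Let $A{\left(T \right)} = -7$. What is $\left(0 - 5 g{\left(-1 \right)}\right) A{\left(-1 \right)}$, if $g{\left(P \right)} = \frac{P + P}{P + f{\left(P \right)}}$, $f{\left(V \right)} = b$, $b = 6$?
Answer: $-14$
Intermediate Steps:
$f{\left(V \right)} = 6$
$g{\left(P \right)} = \frac{2 P}{6 + P}$ ($g{\left(P \right)} = \frac{P + P}{P + 6} = \frac{2 P}{6 + P}$)
$\left(0 - 5 g{\left(-1 \right)}\right) A{\left(-1 \right)} = \left(0 - 5 \cdot 2 \left(-1\right) \frac{1}{6 - 1}\right) \left(-7\right) = \left(0 - 5 \cdot 2 \left(-1\right) \frac{1}{5}\right) \left(-7\right) = \left(0 - -2\right) \left(-7\right) = \left(0 + 2\right) \left(-7\right) = 2 \left(-7\right) = -14$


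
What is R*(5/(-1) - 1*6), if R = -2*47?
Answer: 1034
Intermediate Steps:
R = -94
R*(5/(-1) - 1*6) = -94*(5/(-1) - 1*6) = -94*(5*(-1) - 6) = -94*(-5 - 6) = -94*(-11) = 1034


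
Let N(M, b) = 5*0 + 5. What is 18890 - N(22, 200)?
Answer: 18885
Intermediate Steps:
N(M, b) = 5 (N(M, b) = 0 + 5 = 5)
18890 - N(22, 200) = 18890 - 1*5 = 18890 - 5 = 18885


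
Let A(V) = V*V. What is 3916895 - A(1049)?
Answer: 2816494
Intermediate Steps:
A(V) = V**2
3916895 - A(1049) = 3916895 - 1*1049**2 = 3916895 - 1*1100401 = 3916895 - 1100401 = 2816494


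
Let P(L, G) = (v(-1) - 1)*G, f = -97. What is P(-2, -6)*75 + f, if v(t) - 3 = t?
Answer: -547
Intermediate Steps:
v(t) = 3 + t
P(L, G) = G (P(L, G) = ((3 - 1) - 1)*G = (2 - 1)*G = 1*G = G)
P(-2, -6)*75 + f = -6*75 - 97 = -450 - 97 = -547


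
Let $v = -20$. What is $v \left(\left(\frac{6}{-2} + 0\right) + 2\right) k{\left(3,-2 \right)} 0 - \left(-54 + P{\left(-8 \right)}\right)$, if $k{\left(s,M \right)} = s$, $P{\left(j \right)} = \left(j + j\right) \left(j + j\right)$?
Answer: $-202$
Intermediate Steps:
$P{\left(j \right)} = 4 j^{2}$ ($P{\left(j \right)} = 2 j 2 j = 4 j^{2}$)
$v \left(\left(\frac{6}{-2} + 0\right) + 2\right) k{\left(3,-2 \right)} 0 - \left(-54 + P{\left(-8 \right)}\right) = - 20 \left(\left(\frac{6}{-2} + 0\right) + 2\right) 3 \cdot 0 + \left(54 - 4 \left(-8\right)^{2}\right) = - 20 \left(\left(6 \left(- \frac{1}{2}\right) + 0\right) + 2\right) 3 \cdot 0 + \left(54 - 4 \cdot 64\right) = - 20 \left(\left(-3 + 0\right) + 2\right) 3 \cdot 0 + \left(54 - 256\right) = - 20 \left(-3 + 2\right) 3 \cdot 0 + \left(54 - 256\right) = - 20 \left(-1\right) 3 \cdot 0 - 202 = - 20 \left(\left(-3\right) 0\right) - 202 = \left(-20\right) 0 - 202 = 0 - 202 = -202$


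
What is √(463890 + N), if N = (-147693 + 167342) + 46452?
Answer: √529991 ≈ 728.00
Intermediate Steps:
N = 66101 (N = 19649 + 46452 = 66101)
√(463890 + N) = √(463890 + 66101) = √529991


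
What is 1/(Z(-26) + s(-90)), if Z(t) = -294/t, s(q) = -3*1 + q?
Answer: -13/1062 ≈ -0.012241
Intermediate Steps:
s(q) = -3 + q
1/(Z(-26) + s(-90)) = 1/(-294/(-26) + (-3 - 90)) = 1/(-294*(-1/26) - 93) = 1/(147/13 - 93) = 1/(-1062/13) = -13/1062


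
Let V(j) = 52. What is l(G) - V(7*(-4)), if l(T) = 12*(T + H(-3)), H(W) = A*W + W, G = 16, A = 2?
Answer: 32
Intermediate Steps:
H(W) = 3*W (H(W) = 2*W + W = 3*W)
l(T) = -108 + 12*T (l(T) = 12*(T + 3*(-3)) = 12*(T - 9) = 12*(-9 + T) = -108 + 12*T)
l(G) - V(7*(-4)) = (-108 + 12*16) - 1*52 = (-108 + 192) - 52 = 84 - 52 = 32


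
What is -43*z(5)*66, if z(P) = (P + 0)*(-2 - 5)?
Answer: 99330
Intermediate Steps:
z(P) = -7*P (z(P) = P*(-7) = -7*P)
-43*z(5)*66 = -(-301)*5*66 = -43*(-35)*66 = 1505*66 = 99330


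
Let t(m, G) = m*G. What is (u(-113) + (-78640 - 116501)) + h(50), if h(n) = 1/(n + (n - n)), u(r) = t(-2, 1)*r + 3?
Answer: -9745599/50 ≈ -1.9491e+5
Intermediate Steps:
t(m, G) = G*m
u(r) = 3 - 2*r (u(r) = (1*(-2))*r + 3 = -2*r + 3 = 3 - 2*r)
h(n) = 1/n (h(n) = 1/(n + 0) = 1/n)
(u(-113) + (-78640 - 116501)) + h(50) = ((3 - 2*(-113)) + (-78640 - 116501)) + 1/50 = ((3 + 226) - 195141) + 1/50 = (229 - 195141) + 1/50 = -194912 + 1/50 = -9745599/50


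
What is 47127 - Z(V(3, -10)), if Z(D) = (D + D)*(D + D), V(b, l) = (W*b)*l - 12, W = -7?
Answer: -109689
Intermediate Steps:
V(b, l) = -12 - 7*b*l (V(b, l) = (-7*b)*l - 12 = -7*b*l - 12 = -12 - 7*b*l)
Z(D) = 4*D² (Z(D) = (2*D)*(2*D) = 4*D²)
47127 - Z(V(3, -10)) = 47127 - 4*(-12 - 7*3*(-10))² = 47127 - 4*(-12 + 210)² = 47127 - 4*198² = 47127 - 4*39204 = 47127 - 1*156816 = 47127 - 156816 = -109689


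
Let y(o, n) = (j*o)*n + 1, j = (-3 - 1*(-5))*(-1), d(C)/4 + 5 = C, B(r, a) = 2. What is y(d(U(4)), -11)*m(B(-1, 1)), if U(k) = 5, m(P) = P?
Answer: 2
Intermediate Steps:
d(C) = -20 + 4*C
j = -2 (j = (-3 + 5)*(-1) = 2*(-1) = -2)
y(o, n) = 1 - 2*n*o (y(o, n) = (-2*o)*n + 1 = -2*n*o + 1 = 1 - 2*n*o)
y(d(U(4)), -11)*m(B(-1, 1)) = (1 - 2*(-11)*(-20 + 4*5))*2 = (1 - 2*(-11)*(-20 + 20))*2 = (1 - 2*(-11)*0)*2 = (1 + 0)*2 = 1*2 = 2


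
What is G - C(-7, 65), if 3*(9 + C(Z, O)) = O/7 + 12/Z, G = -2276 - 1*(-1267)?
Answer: -21053/21 ≈ -1002.5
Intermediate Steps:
G = -1009 (G = -2276 + 1267 = -1009)
C(Z, O) = -9 + 4/Z + O/21 (C(Z, O) = -9 + (O/7 + 12/Z)/3 = -9 + (12/Z + O/7)/3 = -9 + (4/Z + O/21) = -9 + 4/Z + O/21)
G - C(-7, 65) = -1009 - (-9 + 4/(-7) + (1/21)*65) = -1009 - (-9 + 4*(-⅐) + 65/21) = -1009 - (-9 - 4/7 + 65/21) = -1009 - 1*(-136/21) = -1009 + 136/21 = -21053/21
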